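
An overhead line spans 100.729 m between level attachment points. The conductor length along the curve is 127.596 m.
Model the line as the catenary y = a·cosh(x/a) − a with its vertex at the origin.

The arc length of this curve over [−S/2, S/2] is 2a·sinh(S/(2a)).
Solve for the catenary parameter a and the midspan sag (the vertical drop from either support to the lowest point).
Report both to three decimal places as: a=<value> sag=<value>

seed: a₀ = √(S³/(24(L−S))) = √(100.729³/(24·26.867)) = 39.812236
iter 1: u=1.265051  f(a)=+2.234e+00  f'(a)=-1.578e+00  a ← 39.812236 − (+2.234e+00/-1.578e+00) = 41.227339
iter 2: u=1.221629  f(a)=+1.246e-01  f'(a)=-1.407e+00  a ← 41.227339 − (+1.246e-01/-1.407e+00) = 41.315922
iter 3: u=1.219009  f(a)=+4.386e-04  f'(a)=-1.397e+00  a ← 41.315922 − (+4.386e-04/-1.397e+00) = 41.316236
iter 4: u=1.219000  f(a)=+5.475e-09  f'(a)=-1.397e+00  a ← 41.316236 − (+5.475e-09/-1.397e+00) = 41.316236
iter 5: u=1.219000  f(a)=+0.000e+00  f'(a)=-1.397e+00  a ← 41.316236 − (+0.000e+00/-1.397e+00) = 41.316236
converged: |Δa| < 1e-12 after 5 iterations
sag = a·(cosh(S/(2a)) − 1) = 41.316236·(cosh(1.219000) − 1) = 34.691765
T_max/T_min = cosh(S/(2a)) = 1.839664

a=41.316 sag=34.692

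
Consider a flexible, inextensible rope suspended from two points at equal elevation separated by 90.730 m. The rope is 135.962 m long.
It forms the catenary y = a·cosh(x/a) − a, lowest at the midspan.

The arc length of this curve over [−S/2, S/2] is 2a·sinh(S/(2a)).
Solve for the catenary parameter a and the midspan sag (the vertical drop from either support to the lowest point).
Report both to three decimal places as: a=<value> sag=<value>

a=28.003 sag=45.520

seed: a₀ = √(S³/(24(L−S))) = √(90.730³/(24·45.232)) = 26.229973
iter 1: u=1.729510  f(a)=+7.267e+00  f'(a)=-4.597e+00  a ← 26.229973 − (+7.267e+00/-4.597e+00) = 27.810834
iter 2: u=1.631199  f(a)=+7.088e-01  f'(a)=-3.740e+00  a ← 27.810834 − (+7.088e-01/-3.740e+00) = 28.000348
iter 3: u=1.620158  f(a)=+8.353e-03  f'(a)=-3.653e+00  a ← 28.000348 − (+8.353e-03/-3.653e+00) = 28.002634
iter 4: u=1.620026  f(a)=+1.190e-06  f'(a)=-3.652e+00  a ← 28.002634 − (+1.190e-06/-3.652e+00) = 28.002635
iter 5: u=1.620026  f(a)=+2.842e-14  f'(a)=-3.652e+00  a ← 28.002635 − (+2.842e-14/-3.652e+00) = 28.002635
converged: |Δa| < 1e-12 after 5 iterations
sag = a·(cosh(S/(2a)) − 1) = 28.002635·(cosh(1.620026) − 1) = 45.519905
T_max/T_min = cosh(S/(2a)) = 2.625558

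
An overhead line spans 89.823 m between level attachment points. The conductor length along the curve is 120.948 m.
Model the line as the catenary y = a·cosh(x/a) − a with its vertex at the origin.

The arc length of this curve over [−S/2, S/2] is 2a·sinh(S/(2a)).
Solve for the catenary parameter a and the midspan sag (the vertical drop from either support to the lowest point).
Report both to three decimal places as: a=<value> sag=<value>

seed: a₀ = √(S³/(24(L−S))) = √(89.823³/(24·31.125)) = 31.147345
iter 1: u=1.441905  f(a)=+3.400e+00  f'(a)=-2.446e+00  a ← 31.147345 − (+3.400e+00/-2.446e+00) = 32.537471
iter 2: u=1.380301  f(a)=+2.409e-01  f'(a)=-2.111e+00  a ← 32.537471 − (+2.409e-01/-2.111e+00) = 32.651600
iter 3: u=1.375476  f(a)=+1.413e-03  f'(a)=-2.086e+00  a ← 32.651600 − (+1.413e-03/-2.086e+00) = 32.652277
iter 4: u=1.375448  f(a)=+4.922e-08  f'(a)=-2.086e+00  a ← 32.652277 − (+4.922e-08/-2.086e+00) = 32.652277
iter 5: u=1.375448  f(a)=+0.000e+00  f'(a)=-2.086e+00  a ← 32.652277 − (+0.000e+00/-2.086e+00) = 32.652277
converged: |Δa| < 1e-12 after 5 iterations
sag = a·(cosh(S/(2a)) − 1) = 32.652277·(cosh(1.375448) − 1) = 36.073816
T_max/T_min = cosh(S/(2a)) = 2.104787

a=32.652 sag=36.074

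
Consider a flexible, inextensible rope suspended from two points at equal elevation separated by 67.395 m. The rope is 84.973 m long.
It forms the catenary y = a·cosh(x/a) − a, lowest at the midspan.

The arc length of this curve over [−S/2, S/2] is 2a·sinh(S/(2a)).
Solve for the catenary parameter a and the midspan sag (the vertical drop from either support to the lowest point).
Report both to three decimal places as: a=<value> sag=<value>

seed: a₀ = √(S³/(24(L−S))) = √(67.395³/(24·17.578)) = 26.937120
iter 1: u=1.250969  f(a)=+1.428e+00  f'(a)=-1.521e+00  a ← 26.937120 − (+1.428e+00/-1.521e+00) = 27.875772
iter 2: u=1.208845  f(a)=+7.802e-02  f'(a)=-1.359e+00  a ← 27.875772 − (+7.802e-02/-1.359e+00) = 27.933186
iter 3: u=1.206361  f(a)=+2.628e-04  f'(a)=-1.350e+00  a ← 27.933186 − (+2.628e-04/-1.350e+00) = 27.933381
iter 4: u=1.206352  f(a)=+3.004e-09  f'(a)=-1.350e+00  a ← 27.933381 − (+3.004e-09/-1.350e+00) = 27.933381
iter 5: u=1.206352  f(a)=+1.421e-14  f'(a)=-1.350e+00  a ← 27.933381 − (+1.421e-14/-1.350e+00) = 27.933381
converged: |Δa| < 1e-12 after 5 iterations
sag = a·(cosh(S/(2a)) − 1) = 27.933381·(cosh(1.206352) − 1) = 22.913216
T_max/T_min = cosh(S/(2a)) = 1.820281

a=27.933 sag=22.913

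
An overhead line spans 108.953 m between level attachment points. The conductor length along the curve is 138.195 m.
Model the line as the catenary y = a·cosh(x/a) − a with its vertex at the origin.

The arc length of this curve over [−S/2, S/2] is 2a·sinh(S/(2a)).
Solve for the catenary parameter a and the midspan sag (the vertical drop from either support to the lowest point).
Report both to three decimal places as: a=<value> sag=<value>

seed: a₀ = √(S³/(24(L−S))) = √(108.953³/(24·29.242)) = 42.928887
iter 1: u=1.268994  f(a)=+2.447e+00  f'(a)=-1.595e+00  a ← 42.928887 − (+2.447e+00/-1.595e+00) = 44.463196
iter 2: u=1.225204  f(a)=+1.373e-01  f'(a)=-1.420e+00  a ← 44.463196 − (+1.373e-01/-1.420e+00) = 44.559861
iter 3: u=1.222546  f(a)=+4.892e-04  f'(a)=-1.410e+00  a ← 44.559861 − (+4.892e-04/-1.410e+00) = 44.560208
iter 4: u=1.222537  f(a)=+6.258e-09  f'(a)=-1.410e+00  a ← 44.560208 − (+6.258e-09/-1.410e+00) = 44.560208
iter 5: u=1.222537  f(a)=+0.000e+00  f'(a)=-1.410e+00  a ← 44.560208 − (+0.000e+00/-1.410e+00) = 44.560208
converged: |Δa| < 1e-12 after 5 iterations
sag = a·(cosh(S/(2a)) − 1) = 44.560208·(cosh(1.222537) − 1) = 37.659477
T_max/T_min = cosh(S/(2a)) = 1.845137

a=44.560 sag=37.659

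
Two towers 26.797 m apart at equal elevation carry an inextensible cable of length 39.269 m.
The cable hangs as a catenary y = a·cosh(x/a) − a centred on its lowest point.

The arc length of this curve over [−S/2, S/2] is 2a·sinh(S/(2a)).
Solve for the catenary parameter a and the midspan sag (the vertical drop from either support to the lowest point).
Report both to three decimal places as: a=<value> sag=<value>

a=8.527 sag=12.879

seed: a₀ = √(S³/(24(L−S))) = √(26.797³/(24·12.472)) = 8.017807
iter 1: u=1.671093  f(a)=+1.862e+00  f'(a)=-4.071e+00  a ← 8.017807 − (+1.862e+00/-4.071e+00) = 8.475131
iter 2: u=1.580919  f(a)=+1.712e-01  f'(a)=-3.354e+00  a ← 8.475131 − (+1.712e-01/-3.354e+00) = 8.526167
iter 3: u=1.571456  f(a)=+1.770e-03  f'(a)=-3.285e+00  a ← 8.526167 − (+1.770e-03/-3.285e+00) = 8.526706
iter 4: u=1.571357  f(a)=+1.937e-07  f'(a)=-3.284e+00  a ← 8.526706 − (+1.937e-07/-3.284e+00) = 8.526706
iter 5: u=1.571357  f(a)=+0.000e+00  f'(a)=-3.284e+00  a ← 8.526706 − (+0.000e+00/-3.284e+00) = 8.526706
converged: |Δa| < 1e-12 after 5 iterations
sag = a·(cosh(S/(2a)) − 1) = 8.526706·(cosh(1.571357) − 1) = 12.879328
T_max/T_min = cosh(S/(2a)) = 2.510469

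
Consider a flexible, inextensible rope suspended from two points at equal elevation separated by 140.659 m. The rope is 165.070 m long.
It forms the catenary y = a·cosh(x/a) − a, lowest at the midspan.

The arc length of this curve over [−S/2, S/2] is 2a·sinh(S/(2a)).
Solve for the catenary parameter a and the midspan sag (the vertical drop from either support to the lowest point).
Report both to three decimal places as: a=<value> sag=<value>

a=70.648 sag=37.994

seed: a₀ = √(S³/(24(L−S))) = √(140.659³/(24·24.411)) = 68.921208
iter 1: u=1.020433  f(a)=+1.303e+00  f'(a)=-7.849e-01  a ← 68.921208 − (+1.303e+00/-7.849e-01) = 70.581108
iter 2: u=0.996435  f(a)=+4.855e-02  f'(a)=-7.274e-01  a ← 70.581108 − (+4.855e-02/-7.274e-01) = 70.647857
iter 3: u=0.995494  f(a)=+7.321e-05  f'(a)=-7.252e-01  a ← 70.647857 − (+7.321e-05/-7.252e-01) = 70.647958
iter 4: u=0.995492  f(a)=+1.670e-10  f'(a)=-7.252e-01  a ← 70.647958 − (+1.670e-10/-7.252e-01) = 70.647958
iter 5: u=0.995492  f(a)=-2.842e-14  f'(a)=-7.252e-01  a ← 70.647958 − (-2.842e-14/-7.252e-01) = 70.647958
converged: |Δa| < 1e-12 after 5 iterations
sag = a·(cosh(S/(2a)) − 1) = 70.647958·(cosh(0.995492) − 1) = 37.994392
T_max/T_min = cosh(S/(2a)) = 1.537799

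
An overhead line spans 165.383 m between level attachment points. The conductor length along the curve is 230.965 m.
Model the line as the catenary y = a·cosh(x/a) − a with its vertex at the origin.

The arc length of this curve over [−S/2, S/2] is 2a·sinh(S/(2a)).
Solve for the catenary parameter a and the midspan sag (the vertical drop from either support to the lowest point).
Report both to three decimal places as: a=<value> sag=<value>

a=56.545 sag=72.038

seed: a₀ = √(S³/(24(L−S))) = √(165.383³/(24·65.582)) = 53.609079
iter 1: u=1.542491  f(a)=+8.259e+00  f'(a)=-3.081e+00  a ← 53.609079 − (+8.259e+00/-3.081e+00) = 56.290057
iter 2: u=1.469025  f(a)=+6.600e-01  f'(a)=-2.606e+00  a ← 56.290057 − (+6.600e-01/-2.606e+00) = 56.543290
iter 3: u=1.462446  f(a)=+5.023e-03  f'(a)=-2.567e+00  a ← 56.543290 − (+5.023e-03/-2.567e+00) = 56.545247
iter 4: u=1.462395  f(a)=+2.959e-07  f'(a)=-2.566e+00  a ← 56.545247 − (+2.959e-07/-2.566e+00) = 56.545247
iter 5: u=1.462395  f(a)=+5.684e-14  f'(a)=-2.566e+00  a ← 56.545247 − (+5.684e-14/-2.566e+00) = 56.545247
converged: |Δa| < 1e-12 after 5 iterations
sag = a·(cosh(S/(2a)) − 1) = 56.545247·(cosh(1.462395) − 1) = 72.037694
T_max/T_min = cosh(S/(2a)) = 2.273983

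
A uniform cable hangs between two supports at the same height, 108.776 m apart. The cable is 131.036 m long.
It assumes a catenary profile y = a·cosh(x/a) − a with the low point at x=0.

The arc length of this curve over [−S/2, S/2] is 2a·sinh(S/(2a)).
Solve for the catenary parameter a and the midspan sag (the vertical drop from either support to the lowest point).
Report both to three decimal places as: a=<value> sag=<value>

a=50.524 sag=32.212

seed: a₀ = √(S³/(24(L−S))) = √(108.776³/(24·22.260)) = 49.083037
iter 1: u=1.108081  f(a)=+1.407e+00  f'(a)=-1.023e+00  a ← 49.083037 − (+1.407e+00/-1.023e+00) = 50.458091
iter 2: u=1.077885  f(a)=+6.130e-02  f'(a)=-9.360e-01  a ← 50.458091 − (+6.130e-02/-9.360e-01) = 50.523586
iter 3: u=1.076487  f(a)=+1.281e-04  f'(a)=-9.321e-01  a ← 50.523586 − (+1.281e-04/-9.321e-01) = 50.523723
iter 4: u=1.076484  f(a)=+5.615e-10  f'(a)=-9.321e-01  a ← 50.523723 − (+5.615e-10/-9.321e-01) = 50.523723
iter 5: u=1.076484  f(a)=+2.842e-14  f'(a)=-9.321e-01  a ← 50.523723 − (+2.842e-14/-9.321e-01) = 50.523723
converged: |Δa| < 1e-12 after 5 iterations
sag = a·(cosh(S/(2a)) − 1) = 50.523723·(cosh(1.076484) − 1) = 32.212333
T_max/T_min = cosh(S/(2a)) = 1.637568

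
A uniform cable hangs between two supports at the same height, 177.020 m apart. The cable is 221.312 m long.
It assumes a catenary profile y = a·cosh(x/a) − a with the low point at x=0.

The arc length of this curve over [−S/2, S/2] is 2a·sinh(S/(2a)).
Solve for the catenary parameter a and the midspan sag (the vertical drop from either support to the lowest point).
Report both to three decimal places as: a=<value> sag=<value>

a=74.806 sag=58.763

seed: a₀ = √(S³/(24(L−S))) = √(177.020³/(24·44.292)) = 72.237921
iter 1: u=1.225257  f(a)=+3.446e+00  f'(a)=-1.421e+00  a ← 72.237921 − (+3.446e+00/-1.421e+00) = 74.663801
iter 2: u=1.185447  f(a)=+1.812e-01  f'(a)=-1.275e+00  a ← 74.663801 − (+1.812e-01/-1.275e+00) = 74.805950
iter 3: u=1.183195  f(a)=+5.625e-04  f'(a)=-1.267e+00  a ← 74.805950 − (+5.625e-04/-1.267e+00) = 74.806394
iter 4: u=1.183188  f(a)=+5.459e-09  f'(a)=-1.267e+00  a ← 74.806394 − (+5.459e-09/-1.267e+00) = 74.806394
iter 5: u=1.183188  f(a)=-2.842e-14  f'(a)=-1.267e+00  a ← 74.806394 − (-2.842e-14/-1.267e+00) = 74.806394
converged: |Δa| < 1e-12 after 5 iterations
sag = a·(cosh(S/(2a)) − 1) = 74.806394·(cosh(1.183188) − 1) = 58.762865
T_max/T_min = cosh(S/(2a)) = 1.785533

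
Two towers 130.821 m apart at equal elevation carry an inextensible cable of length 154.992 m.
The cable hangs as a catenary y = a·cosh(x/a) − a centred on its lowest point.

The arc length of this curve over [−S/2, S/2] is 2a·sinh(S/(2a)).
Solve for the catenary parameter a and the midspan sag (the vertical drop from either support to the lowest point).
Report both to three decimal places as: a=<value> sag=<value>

a=63.778 sag=36.588

seed: a₀ = √(S³/(24(L−S))) = √(130.821³/(24·24.171)) = 62.124552
iter 1: u=1.052893  f(a)=+1.376e+00  f'(a)=-8.679e-01  a ← 62.124552 − (+1.376e+00/-8.679e-01) = 63.709638
iter 2: u=1.026697  f(a)=+5.441e-02  f'(a)=-8.005e-01  a ← 63.709638 − (+5.441e-02/-8.005e-01) = 63.777610
iter 3: u=1.025603  f(a)=+9.288e-05  f'(a)=-7.977e-01  a ← 63.777610 − (+9.288e-05/-7.977e-01) = 63.777727
iter 4: u=1.025601  f(a)=+2.716e-10  f'(a)=-7.977e-01  a ← 63.777727 − (+2.716e-10/-7.977e-01) = 63.777727
iter 5: u=1.025601  f(a)=+0.000e+00  f'(a)=-7.977e-01  a ← 63.777727 − (+0.000e+00/-7.977e-01) = 63.777727
converged: |Δa| < 1e-12 after 5 iterations
sag = a·(cosh(S/(2a)) − 1) = 63.777727·(cosh(1.025601) − 1) = 36.587748
T_max/T_min = cosh(S/(2a)) = 1.573676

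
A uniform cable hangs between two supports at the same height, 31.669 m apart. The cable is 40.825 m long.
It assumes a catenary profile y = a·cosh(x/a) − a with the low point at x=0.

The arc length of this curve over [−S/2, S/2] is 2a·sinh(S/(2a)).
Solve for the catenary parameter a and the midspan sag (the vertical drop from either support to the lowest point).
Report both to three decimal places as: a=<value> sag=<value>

seed: a₀ = √(S³/(24(L−S))) = √(31.669³/(24·9.156)) = 12.022451
iter 1: u=1.317078  f(a)=+8.277e-01  f'(a)=-1.804e+00  a ← 12.022451 − (+8.277e-01/-1.804e+00) = 12.481220
iter 2: u=1.268666  f(a)=+4.974e-02  f'(a)=-1.593e+00  a ← 12.481220 − (+4.974e-02/-1.593e+00) = 12.512435
iter 3: u=1.265501  f(a)=+2.050e-04  f'(a)=-1.580e+00  a ← 12.512435 − (+2.050e-04/-1.580e+00) = 12.512565
iter 4: u=1.265488  f(a)=+3.514e-09  f'(a)=-1.580e+00  a ← 12.512565 − (+3.514e-09/-1.580e+00) = 12.512565
iter 5: u=1.265488  f(a)=-7.105e-15  f'(a)=-1.580e+00  a ← 12.512565 − (-7.105e-15/-1.580e+00) = 12.512565
converged: |Δa| < 1e-12 after 5 iterations
sag = a·(cosh(S/(2a)) − 1) = 12.512565·(cosh(1.265488) − 1) = 11.429750
T_max/T_min = cosh(S/(2a)) = 1.913462

a=12.513 sag=11.430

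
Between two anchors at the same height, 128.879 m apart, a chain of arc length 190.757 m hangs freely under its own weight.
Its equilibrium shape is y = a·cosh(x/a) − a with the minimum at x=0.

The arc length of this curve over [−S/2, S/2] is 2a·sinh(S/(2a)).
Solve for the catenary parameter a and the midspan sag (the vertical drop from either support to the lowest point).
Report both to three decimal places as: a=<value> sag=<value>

a=40.446 sag=63.154

seed: a₀ = √(S³/(24(L−S))) = √(128.879³/(24·61.878)) = 37.966405
iter 1: u=1.697277  f(a)=+9.549e+00  f'(a)=-4.301e+00  a ← 37.966405 − (+9.549e+00/-4.301e+00) = 40.186851
iter 2: u=1.603497  f(a)=+9.018e-01  f'(a)=-3.523e+00  a ← 40.186851 − (+9.018e-01/-3.523e+00) = 40.442803
iter 3: u=1.593349  f(a)=+9.895e-03  f'(a)=-3.446e+00  a ← 40.442803 − (+9.895e-03/-3.446e+00) = 40.445674
iter 4: u=1.593236  f(a)=+1.220e-06  f'(a)=-3.446e+00  a ← 40.445674 − (+1.220e-06/-3.446e+00) = 40.445675
iter 5: u=1.593236  f(a)=+2.842e-14  f'(a)=-3.446e+00  a ← 40.445675 − (+2.842e-14/-3.446e+00) = 40.445675
converged: |Δa| < 1e-12 after 5 iterations
sag = a·(cosh(S/(2a)) − 1) = 40.445675·(cosh(1.593236) − 1) = 63.154088
T_max/T_min = cosh(S/(2a)) = 2.561455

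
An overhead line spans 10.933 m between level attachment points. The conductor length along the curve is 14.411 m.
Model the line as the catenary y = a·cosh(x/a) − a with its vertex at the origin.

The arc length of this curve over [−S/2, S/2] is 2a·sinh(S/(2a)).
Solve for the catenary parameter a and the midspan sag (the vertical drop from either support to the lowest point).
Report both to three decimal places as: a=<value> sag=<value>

seed: a₀ = √(S³/(24(L−S))) = √(10.933³/(24·3.478)) = 3.956750
iter 1: u=1.381563  f(a)=+3.474e-01  f'(a)=-2.117e+00  a ← 3.956750 − (+3.474e-01/-2.117e+00) = 4.120838
iter 2: u=1.326551  f(a)=+2.278e-02  f'(a)=-1.848e+00  a ← 4.120838 − (+2.278e-02/-1.848e+00) = 4.133166
iter 3: u=1.322594  f(a)=+1.131e-04  f'(a)=-1.830e+00  a ← 4.133166 − (+1.131e-04/-1.830e+00) = 4.133227
iter 4: u=1.322574  f(a)=+2.822e-09  f'(a)=-1.829e+00  a ← 4.133227 − (+2.822e-09/-1.829e+00) = 4.133227
iter 5: u=1.322574  f(a)=+3.553e-15  f'(a)=-1.829e+00  a ← 4.133227 − (+3.553e-15/-1.829e+00) = 4.133227
converged: |Δa| < 1e-12 after 5 iterations
sag = a·(cosh(S/(2a)) − 1) = 4.133227·(cosh(1.322574) − 1) = 4.173565
T_max/T_min = cosh(S/(2a)) = 2.009759

a=4.133 sag=4.174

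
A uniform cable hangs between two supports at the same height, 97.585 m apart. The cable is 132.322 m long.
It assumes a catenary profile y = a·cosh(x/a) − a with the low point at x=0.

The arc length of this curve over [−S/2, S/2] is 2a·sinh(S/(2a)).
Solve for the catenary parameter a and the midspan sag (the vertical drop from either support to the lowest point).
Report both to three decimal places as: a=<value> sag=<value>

a=35.041 sag=39.827

seed: a₀ = √(S³/(24(L−S))) = √(97.585³/(24·34.737)) = 33.386648
iter 1: u=1.461437  f(a)=+3.904e+00  f'(a)=-2.561e+00  a ← 33.386648 − (+3.904e+00/-2.561e+00) = 34.911254
iter 2: u=1.397615  f(a)=+2.833e-01  f'(a)=-2.201e+00  a ← 34.911254 − (+2.833e-01/-2.201e+00) = 35.039971
iter 3: u=1.392481  f(a)=+1.751e-03  f'(a)=-2.174e+00  a ← 35.039971 − (+1.751e-03/-2.174e+00) = 35.040777
iter 4: u=1.392449  f(a)=+6.775e-08  f'(a)=-2.174e+00  a ← 35.040777 − (+6.775e-08/-2.174e+00) = 35.040777
iter 5: u=1.392449  f(a)=-2.842e-14  f'(a)=-2.174e+00  a ← 35.040777 − (-2.842e-14/-2.174e+00) = 35.040777
converged: |Δa| < 1e-12 after 5 iterations
sag = a·(cosh(S/(2a)) − 1) = 35.040777·(cosh(1.392449) − 1) = 39.826666
T_max/T_min = cosh(S/(2a)) = 2.136581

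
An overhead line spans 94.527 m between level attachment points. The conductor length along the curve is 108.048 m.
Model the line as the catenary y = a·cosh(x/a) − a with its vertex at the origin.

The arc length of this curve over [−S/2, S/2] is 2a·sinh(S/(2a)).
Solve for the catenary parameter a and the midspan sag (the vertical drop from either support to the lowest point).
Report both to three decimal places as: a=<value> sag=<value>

a=52.078 sag=22.960

seed: a₀ = √(S³/(24(L−S))) = √(94.527³/(24·13.521)) = 51.018042
iter 1: u=0.926408  f(a)=+5.922e-01  f'(a)=-5.770e-01  a ← 51.018042 − (+5.922e-01/-5.770e-01) = 52.044475
iter 2: u=0.908137  f(a)=+1.834e-02  f'(a)=-5.417e-01  a ← 52.044475 − (+1.834e-02/-5.417e-01) = 52.078338
iter 3: u=0.907546  f(a)=+1.885e-05  f'(a)=-5.406e-01  a ← 52.078338 − (+1.885e-05/-5.406e-01) = 52.078373
iter 4: u=0.907546  f(a)=+1.995e-11  f'(a)=-5.406e-01  a ← 52.078373 − (+1.995e-11/-5.406e-01) = 52.078373
converged: |Δa| < 1e-12 after 4 iterations
sag = a·(cosh(S/(2a)) − 1) = 52.078373·(cosh(0.907546) − 1) = 22.959947
T_max/T_min = cosh(S/(2a)) = 1.440873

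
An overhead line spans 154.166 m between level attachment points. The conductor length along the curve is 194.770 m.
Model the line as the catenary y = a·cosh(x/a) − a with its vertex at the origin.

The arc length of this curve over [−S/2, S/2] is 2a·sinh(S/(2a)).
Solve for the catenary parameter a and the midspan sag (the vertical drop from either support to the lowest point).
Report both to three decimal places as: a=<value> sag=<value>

seed: a₀ = √(S³/(24(L−S))) = √(154.166³/(24·40.604)) = 61.318691
iter 1: u=1.257088  f(a)=+3.332e+00  f'(a)=-1.546e+00  a ← 61.318691 − (+3.332e+00/-1.546e+00) = 63.473982
iter 2: u=1.214403  f(a)=+1.837e-01  f'(a)=-1.380e+00  a ← 63.473982 − (+1.837e-01/-1.380e+00) = 63.607149
iter 3: u=1.211861  f(a)=+6.308e-04  f'(a)=-1.370e+00  a ← 63.607149 − (+6.308e-04/-1.370e+00) = 63.607610
iter 4: u=1.211852  f(a)=+7.492e-09  f'(a)=-1.370e+00  a ← 63.607610 − (+7.492e-09/-1.370e+00) = 63.607610
iter 5: u=1.211852  f(a)=-2.842e-14  f'(a)=-1.370e+00  a ← 63.607610 − (-2.842e-14/-1.370e+00) = 63.607610
converged: |Δa| < 1e-12 after 5 iterations
sag = a·(cosh(S/(2a)) − 1) = 63.607610·(cosh(1.211852) − 1) = 52.709914
T_max/T_min = cosh(S/(2a)) = 1.828673

a=63.608 sag=52.710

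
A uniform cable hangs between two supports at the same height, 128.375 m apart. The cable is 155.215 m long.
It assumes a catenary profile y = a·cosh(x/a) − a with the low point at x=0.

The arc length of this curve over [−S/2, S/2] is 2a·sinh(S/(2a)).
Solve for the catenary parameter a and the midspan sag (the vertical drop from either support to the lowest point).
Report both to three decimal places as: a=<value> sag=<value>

a=59.026 sag=38.478

seed: a₀ = √(S³/(24(L−S))) = √(128.375³/(24·26.840)) = 57.309129
iter 1: u=1.120022  f(a)=+1.735e+00  f'(a)=-1.060e+00  a ← 57.309129 − (+1.735e+00/-1.060e+00) = 58.946255
iter 2: u=1.088916  f(a)=+7.711e-02  f'(a)=-9.673e-01  a ← 58.946255 − (+7.711e-02/-9.673e-01) = 59.025971
iter 3: u=1.087445  f(a)=+1.680e-04  f'(a)=-9.631e-01  a ← 59.025971 − (+1.680e-04/-9.631e-01) = 59.026146
iter 4: u=1.087442  f(a)=+8.021e-10  f'(a)=-9.630e-01  a ← 59.026146 − (+8.021e-10/-9.630e-01) = 59.026146
iter 5: u=1.087442  f(a)=+0.000e+00  f'(a)=-9.630e-01  a ← 59.026146 − (+0.000e+00/-9.630e-01) = 59.026146
converged: |Δa| < 1e-12 after 5 iterations
sag = a·(cosh(S/(2a)) − 1) = 59.026146·(cosh(1.087442) − 1) = 38.477751
T_max/T_min = cosh(S/(2a)) = 1.651876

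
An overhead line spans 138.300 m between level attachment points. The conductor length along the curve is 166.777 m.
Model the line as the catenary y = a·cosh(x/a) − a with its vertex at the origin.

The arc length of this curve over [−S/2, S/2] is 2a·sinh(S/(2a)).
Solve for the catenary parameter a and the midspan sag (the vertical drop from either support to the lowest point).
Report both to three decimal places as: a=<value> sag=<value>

a=64.050 sag=41.098

seed: a₀ = √(S³/(24(L−S))) = √(138.300³/(24·28.477)) = 62.212912
iter 1: u=1.111506  f(a)=+1.812e+00  f'(a)=-1.034e+00  a ← 62.212912 − (+1.812e+00/-1.034e+00) = 63.965617
iter 2: u=1.081050  f(a)=+7.938e-02  f'(a)=-9.449e-01  a ← 63.965617 − (+7.938e-02/-9.449e-01) = 64.049631
iter 3: u=1.079632  f(a)=+1.679e-04  f'(a)=-9.409e-01  a ← 64.049631 − (+1.679e-04/-9.409e-01) = 64.049810
iter 4: u=1.079629  f(a)=+7.542e-10  f'(a)=-9.409e-01  a ← 64.049810 − (+7.542e-10/-9.409e-01) = 64.049810
iter 5: u=1.079629  f(a)=+2.842e-14  f'(a)=-9.409e-01  a ← 64.049810 − (+2.842e-14/-9.409e-01) = 64.049810
converged: |Δa| < 1e-12 after 5 iterations
sag = a·(cosh(S/(2a)) − 1) = 64.049810·(cosh(1.079629) − 1) = 41.097801
T_max/T_min = cosh(S/(2a)) = 1.641654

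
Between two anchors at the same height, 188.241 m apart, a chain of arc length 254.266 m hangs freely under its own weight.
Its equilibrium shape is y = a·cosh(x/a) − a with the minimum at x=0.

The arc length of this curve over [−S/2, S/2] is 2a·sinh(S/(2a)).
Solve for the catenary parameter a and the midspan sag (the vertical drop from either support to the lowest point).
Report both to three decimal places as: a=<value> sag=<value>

seed: a₀ = √(S³/(24(L−S))) = √(188.241³/(24·66.025)) = 64.880099
iter 1: u=1.450684  f(a)=+7.306e+00  f'(a)=-2.497e+00  a ← 64.880099 − (+7.306e+00/-2.497e+00) = 67.805863
iter 2: u=1.388088  f(a)=+5.233e-01  f'(a)=-2.151e+00  a ← 67.805863 − (+5.233e-01/-2.151e+00) = 68.049115
iter 3: u=1.383126  f(a)=+3.142e-03  f'(a)=-2.125e+00  a ← 68.049115 − (+3.142e-03/-2.125e+00) = 68.050593
iter 4: u=1.383096  f(a)=+1.148e-07  f'(a)=-2.125e+00  a ← 68.050593 − (+1.148e-07/-2.125e+00) = 68.050593
iter 5: u=1.383096  f(a)=+0.000e+00  f'(a)=-2.125e+00  a ← 68.050593 − (+0.000e+00/-2.125e+00) = 68.050593
converged: |Δa| < 1e-12 after 5 iterations
sag = a·(cosh(S/(2a)) − 1) = 68.050593·(cosh(1.383096) − 1) = 76.149556
T_max/T_min = cosh(S/(2a)) = 2.119014

a=68.051 sag=76.150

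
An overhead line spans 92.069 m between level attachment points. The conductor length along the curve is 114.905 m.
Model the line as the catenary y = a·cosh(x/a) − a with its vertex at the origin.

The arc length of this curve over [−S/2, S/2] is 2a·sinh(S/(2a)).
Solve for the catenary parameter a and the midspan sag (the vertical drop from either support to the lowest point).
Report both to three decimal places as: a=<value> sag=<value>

seed: a₀ = √(S³/(24(L−S))) = √(92.069³/(24·22.836)) = 37.735882
iter 1: u=1.219913  f(a)=+1.761e+00  f'(a)=-1.400e+00  a ← 37.735882 − (+1.761e+00/-1.400e+00) = 38.993275
iter 2: u=1.180575  f(a)=+9.183e-02  f'(a)=-1.258e+00  a ← 38.993275 − (+9.183e-02/-1.258e+00) = 39.066292
iter 3: u=1.178369  f(a)=+2.802e-04  f'(a)=-1.250e+00  a ← 39.066292 − (+2.802e-04/-1.250e+00) = 39.066516
iter 4: u=1.178362  f(a)=+2.627e-09  f'(a)=-1.250e+00  a ← 39.066516 − (+2.627e-09/-1.250e+00) = 39.066516
iter 5: u=1.178362  f(a)=+2.842e-14  f'(a)=-1.250e+00  a ← 39.066516 − (+2.842e-14/-1.250e+00) = 39.066516
converged: |Δa| < 1e-12 after 5 iterations
sag = a·(cosh(S/(2a)) − 1) = 39.066516·(cosh(1.178362) − 1) = 30.409972
T_max/T_min = cosh(S/(2a)) = 1.778415

a=39.067 sag=30.410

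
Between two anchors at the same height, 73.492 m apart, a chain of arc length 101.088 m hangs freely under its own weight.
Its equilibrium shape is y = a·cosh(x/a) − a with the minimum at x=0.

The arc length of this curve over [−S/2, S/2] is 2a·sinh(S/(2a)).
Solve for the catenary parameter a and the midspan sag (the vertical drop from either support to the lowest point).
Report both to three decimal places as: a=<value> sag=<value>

a=25.756 sag=30.972

seed: a₀ = √(S³/(24(L−S))) = √(73.492³/(24·27.596)) = 24.481127
iter 1: u=1.500993  f(a)=+3.281e+00  f'(a)=-2.805e+00  a ← 24.481127 − (+3.281e+00/-2.805e+00) = 25.650725
iter 2: u=1.432552  f(a)=+2.498e-01  f'(a)=-2.393e+00  a ← 25.650725 − (+2.498e-01/-2.393e+00) = 25.755107
iter 3: u=1.426746  f(a)=+1.711e-03  f'(a)=-2.360e+00  a ← 25.755107 − (+1.711e-03/-2.360e+00) = 25.755832
iter 4: u=1.426706  f(a)=+8.154e-08  f'(a)=-2.360e+00  a ← 25.755832 − (+8.154e-08/-2.360e+00) = 25.755832
iter 5: u=1.426706  f(a)=-1.421e-14  f'(a)=-2.360e+00  a ← 25.755832 − (-1.421e-14/-2.360e+00) = 25.755832
converged: |Δa| < 1e-12 after 5 iterations
sag = a·(cosh(S/(2a)) − 1) = 25.755832·(cosh(1.426706) − 1) = 30.972105
T_max/T_min = cosh(S/(2a)) = 2.202528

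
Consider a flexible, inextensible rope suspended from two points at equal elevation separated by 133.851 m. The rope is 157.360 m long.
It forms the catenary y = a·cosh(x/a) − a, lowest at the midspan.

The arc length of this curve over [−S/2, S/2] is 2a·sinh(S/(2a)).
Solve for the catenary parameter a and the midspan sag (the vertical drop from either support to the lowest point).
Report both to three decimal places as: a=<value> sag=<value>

a=66.847 sag=36.396

seed: a₀ = √(S³/(24(L−S))) = √(133.851³/(24·23.509)) = 65.194316
iter 1: u=1.026554  f(a)=+1.270e+00  f'(a)=-8.001e-01  a ← 65.194316 − (+1.270e+00/-8.001e-01) = 66.781892
iter 2: u=1.002150  f(a)=+4.788e-02  f'(a)=-7.408e-01  a ← 66.781892 − (+4.788e-02/-7.408e-01) = 66.846521
iter 3: u=1.001181  f(a)=+7.393e-05  f'(a)=-7.385e-01  a ← 66.846521 − (+7.393e-05/-7.385e-01) = 66.846621
iter 4: u=1.001180  f(a)=+1.769e-10  f'(a)=-7.385e-01  a ← 66.846621 − (+1.769e-10/-7.385e-01) = 66.846621
iter 5: u=1.001180  f(a)=-5.684e-14  f'(a)=-7.385e-01  a ← 66.846621 − (-5.684e-14/-7.385e-01) = 66.846621
converged: |Δa| < 1e-12 after 5 iterations
sag = a·(cosh(S/(2a)) − 1) = 66.846621·(cosh(1.001180) − 1) = 36.395876
T_max/T_min = cosh(S/(2a)) = 1.544468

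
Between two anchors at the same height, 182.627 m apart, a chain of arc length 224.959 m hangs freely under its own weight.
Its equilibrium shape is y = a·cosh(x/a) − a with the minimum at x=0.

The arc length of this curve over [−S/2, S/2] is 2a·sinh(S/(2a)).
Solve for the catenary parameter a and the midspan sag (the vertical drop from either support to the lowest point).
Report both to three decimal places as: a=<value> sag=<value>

seed: a₀ = √(S³/(24(L−S))) = √(182.627³/(24·42.332)) = 77.429680
iter 1: u=1.179309  f(a)=+3.043e+00  f'(a)=-1.253e+00  a ← 77.429680 − (+3.043e+00/-1.253e+00) = 79.857829
iter 2: u=1.143451  f(a)=+1.490e-01  f'(a)=-1.133e+00  a ← 79.857829 − (+1.490e-01/-1.133e+00) = 79.989319
iter 3: u=1.141571  f(a)=+3.980e-04  f'(a)=-1.127e+00  a ← 79.989319 − (+3.980e-04/-1.127e+00) = 79.989672
iter 4: u=1.141566  f(a)=+2.856e-09  f'(a)=-1.127e+00  a ← 79.989672 − (+2.856e-09/-1.127e+00) = 79.989672
iter 5: u=1.141566  f(a)=+0.000e+00  f'(a)=-1.127e+00  a ← 79.989672 − (+0.000e+00/-1.127e+00) = 79.989672
converged: |Δa| < 1e-12 after 5 iterations
sag = a·(cosh(S/(2a)) − 1) = 79.989672·(cosh(1.141566) − 1) = 58.032013
T_max/T_min = cosh(S/(2a)) = 1.725494

a=79.990 sag=58.032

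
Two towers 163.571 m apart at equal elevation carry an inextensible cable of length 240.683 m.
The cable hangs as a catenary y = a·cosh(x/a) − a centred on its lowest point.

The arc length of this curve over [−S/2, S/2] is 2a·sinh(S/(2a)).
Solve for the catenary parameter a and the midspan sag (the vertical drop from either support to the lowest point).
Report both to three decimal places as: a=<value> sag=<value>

seed: a₀ = √(S³/(24(L−S))) = √(163.571³/(24·77.112)) = 48.628722
iter 1: u=1.681835  f(a)=+1.167e+01  f'(a)=-4.164e+00  a ← 48.628722 − (+1.167e+01/-4.164e+00) = 51.431260
iter 2: u=1.590190  f(a)=+1.085e+00  f'(a)=-3.423e+00  a ← 51.431260 − (+1.085e+00/-3.423e+00) = 51.748216
iter 3: u=1.580451  f(a)=+1.150e-02  f'(a)=-3.351e+00  a ← 51.748216 − (+1.150e-02/-3.351e+00) = 51.751647
iter 4: u=1.580346  f(a)=+1.322e-06  f'(a)=-3.350e+00  a ← 51.751647 − (+1.322e-06/-3.350e+00) = 51.751648
iter 5: u=1.580346  f(a)=-2.842e-14  f'(a)=-3.350e+00  a ← 51.751648 − (-2.842e-14/-3.350e+00) = 51.751648
converged: |Δa| < 1e-12 after 5 iterations
sag = a·(cosh(S/(2a)) − 1) = 51.751648·(cosh(1.580346) − 1) = 79.245717
T_max/T_min = cosh(S/(2a)) = 2.531269

a=51.752 sag=79.246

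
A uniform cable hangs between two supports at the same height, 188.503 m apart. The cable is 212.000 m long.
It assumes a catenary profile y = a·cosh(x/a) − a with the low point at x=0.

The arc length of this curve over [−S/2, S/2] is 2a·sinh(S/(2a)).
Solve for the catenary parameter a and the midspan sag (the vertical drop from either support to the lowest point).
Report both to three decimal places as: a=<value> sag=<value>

seed: a₀ = √(S³/(24(L−S))) = √(188.503³/(24·23.497)) = 108.984709
iter 1: u=0.864814  f(a)=+8.945e-01  f'(a)=-4.643e-01  a ← 108.984709 − (+8.945e-01/-4.643e-01) = 110.911145
iter 2: u=0.849793  f(a)=+2.427e-02  f'(a)=-4.394e-01  a ← 110.911145 − (+2.427e-02/-4.394e-01) = 110.966370
iter 3: u=0.849370  f(a)=+1.897e-05  f'(a)=-4.387e-01  a ← 110.966370 − (+1.897e-05/-4.387e-01) = 110.966414
iter 4: u=0.849370  f(a)=+1.162e-11  f'(a)=-4.387e-01  a ← 110.966414 − (+1.162e-11/-4.387e-01) = 110.966414
converged: |Δa| < 1e-12 after 4 iterations
sag = a·(cosh(S/(2a)) − 1) = 110.966414·(cosh(0.849370) − 1) = 42.492196
T_max/T_min = cosh(S/(2a)) = 1.382928

a=110.966 sag=42.492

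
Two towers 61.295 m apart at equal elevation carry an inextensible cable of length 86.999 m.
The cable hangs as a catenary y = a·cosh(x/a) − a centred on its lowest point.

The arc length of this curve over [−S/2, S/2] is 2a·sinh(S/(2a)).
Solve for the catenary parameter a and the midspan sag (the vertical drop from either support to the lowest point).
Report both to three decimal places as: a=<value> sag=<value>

a=20.435 sag=27.625

seed: a₀ = √(S³/(24(L−S))) = √(61.295³/(24·25.704)) = 19.321089
iter 1: u=1.586220  f(a)=+3.434e+00  f'(a)=-3.393e+00  a ← 19.321089 − (+3.434e+00/-3.393e+00) = 20.333203
iter 2: u=1.507264  f(a)=+2.883e-01  f'(a)=-2.845e+00  a ← 20.333203 − (+2.883e-01/-2.845e+00) = 20.434530
iter 3: u=1.499790  f(a)=+2.443e-03  f'(a)=-2.797e+00  a ← 20.434530 − (+2.443e-03/-2.797e+00) = 20.435404
iter 4: u=1.499726  f(a)=+1.788e-07  f'(a)=-2.797e+00  a ← 20.435404 − (+1.788e-07/-2.797e+00) = 20.435404
iter 5: u=1.499726  f(a)=+0.000e+00  f'(a)=-2.797e+00  a ← 20.435404 − (+0.000e+00/-2.797e+00) = 20.435404
converged: |Δa| < 1e-12 after 5 iterations
sag = a·(cosh(S/(2a)) − 1) = 20.435404·(cosh(1.499726) − 1) = 27.625102
T_max/T_min = cosh(S/(2a)) = 2.351826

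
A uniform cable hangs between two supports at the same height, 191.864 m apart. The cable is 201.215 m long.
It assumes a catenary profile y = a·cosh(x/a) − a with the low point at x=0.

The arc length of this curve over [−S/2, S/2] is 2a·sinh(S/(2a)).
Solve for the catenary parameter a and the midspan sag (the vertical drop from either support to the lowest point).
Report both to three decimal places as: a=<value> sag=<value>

seed: a₀ = √(S³/(24(L−S))) = √(191.864³/(24·9.351)) = 177.400807
iter 1: u=0.540764  f(a)=+1.377e-01  f'(a)=-1.085e-01  a ← 177.400807 − (+1.377e-01/-1.085e-01) = 178.669305
iter 2: u=0.536925  f(a)=+1.491e-03  f'(a)=-1.062e-01  a ← 178.669305 − (+1.491e-03/-1.062e-01) = 178.683342
iter 3: u=0.536883  f(a)=+1.790e-07  f'(a)=-1.062e-01  a ← 178.683342 − (+1.790e-07/-1.062e-01) = 178.683344
iter 4: u=0.536883  f(a)=+2.842e-14  f'(a)=-1.062e-01  a ← 178.683344 − (+2.842e-14/-1.062e-01) = 178.683344
converged: |Δa| < 1e-12 after 4 iterations
sag = a·(cosh(S/(2a)) − 1) = 178.683344·(cosh(0.536883) − 1) = 26.376663
T_max/T_min = cosh(S/(2a)) = 1.147617

a=178.683 sag=26.377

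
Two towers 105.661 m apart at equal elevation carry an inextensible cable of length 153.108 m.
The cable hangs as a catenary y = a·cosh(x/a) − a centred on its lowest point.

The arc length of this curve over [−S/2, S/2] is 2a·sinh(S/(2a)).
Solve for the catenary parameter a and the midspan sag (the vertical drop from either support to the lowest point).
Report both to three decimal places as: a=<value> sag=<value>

seed: a₀ = √(S³/(24(L−S))) = √(105.661³/(24·47.447)) = 32.185635
iter 1: u=1.641431  f(a)=+6.818e+00  f'(a)=-3.823e+00  a ← 32.185635 − (+6.818e+00/-3.823e+00) = 33.968905
iter 2: u=1.555261  f(a)=+6.076e-01  f'(a)=-3.169e+00  a ← 33.968905 − (+6.076e-01/-3.169e+00) = 34.160622
iter 3: u=1.546532  f(a)=+5.870e-03  f'(a)=-3.108e+00  a ← 34.160622 − (+5.870e-03/-3.108e+00) = 34.162510
iter 4: u=1.546447  f(a)=+5.595e-07  f'(a)=-3.108e+00  a ← 34.162510 − (+5.595e-07/-3.108e+00) = 34.162510
iter 5: u=1.546447  f(a)=-2.842e-14  f'(a)=-3.108e+00  a ← 34.162510 − (-2.842e-14/-3.108e+00) = 34.162510
converged: |Δa| < 1e-12 after 5 iterations
sag = a·(cosh(S/(2a)) − 1) = 34.162510·(cosh(1.546447) − 1) = 49.668224
T_max/T_min = cosh(S/(2a)) = 2.453881

a=34.163 sag=49.668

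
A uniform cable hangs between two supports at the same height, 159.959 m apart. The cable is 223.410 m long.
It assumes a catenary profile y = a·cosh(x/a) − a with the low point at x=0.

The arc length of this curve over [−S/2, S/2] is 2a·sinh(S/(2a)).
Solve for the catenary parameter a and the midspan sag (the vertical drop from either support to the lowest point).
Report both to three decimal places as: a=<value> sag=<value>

a=54.683 sag=69.688

seed: a₀ = √(S³/(24(L−S))) = √(159.959³/(24·63.451)) = 51.842766
iter 1: u=1.542732  f(a)=+7.993e+00  f'(a)=-3.082e+00  a ← 51.842766 − (+7.993e+00/-3.082e+00) = 54.436088
iter 2: u=1.469237  f(a)=+6.389e-01  f'(a)=-2.607e+00  a ← 54.436088 − (+6.389e-01/-2.607e+00) = 54.681121
iter 3: u=1.462653  f(a)=+4.866e-03  f'(a)=-2.568e+00  a ← 54.681121 − (+4.866e-03/-2.568e+00) = 54.683015
iter 4: u=1.462602  f(a)=+2.870e-07  f'(a)=-2.568e+00  a ← 54.683015 − (+2.870e-07/-2.568e+00) = 54.683016
iter 5: u=1.462602  f(a)=+0.000e+00  f'(a)=-2.568e+00  a ← 54.683016 − (+0.000e+00/-2.568e+00) = 54.683016
converged: |Δa| < 1e-12 after 5 iterations
sag = a·(cosh(S/(2a)) − 1) = 54.683016·(cosh(1.462602) − 1) = 69.688361
T_max/T_min = cosh(S/(2a)) = 2.274406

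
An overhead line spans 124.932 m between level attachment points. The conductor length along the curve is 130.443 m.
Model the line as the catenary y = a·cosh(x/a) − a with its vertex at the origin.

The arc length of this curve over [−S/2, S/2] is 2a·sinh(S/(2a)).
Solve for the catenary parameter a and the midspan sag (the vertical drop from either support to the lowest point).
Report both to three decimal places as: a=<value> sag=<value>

seed: a₀ = √(S³/(24(L−S))) = √(124.932³/(24·5.511)) = 121.419856
iter 1: u=0.514463  f(a)=+7.339e-02  f'(a)=-9.320e-02  a ← 121.419856 − (+7.339e-02/-9.320e-02) = 122.207308
iter 2: u=0.511148  f(a)=+7.201e-04  f'(a)=-9.138e-02  a ← 122.207308 − (+7.201e-04/-9.138e-02) = 122.215189
iter 3: u=0.511115  f(a)=+7.085e-08  f'(a)=-9.136e-02  a ← 122.215189 − (+7.085e-08/-9.136e-02) = 122.215189
iter 4: u=0.511115  f(a)=-2.842e-14  f'(a)=-9.136e-02  a ← 122.215189 − (-2.842e-14/-9.136e-02) = 122.215189
converged: |Δa| < 1e-12 after 4 iterations
sag = a·(cosh(S/(2a)) − 1) = 122.215189·(cosh(0.511115) − 1) = 16.314218
T_max/T_min = cosh(S/(2a)) = 1.133488

a=122.215 sag=16.314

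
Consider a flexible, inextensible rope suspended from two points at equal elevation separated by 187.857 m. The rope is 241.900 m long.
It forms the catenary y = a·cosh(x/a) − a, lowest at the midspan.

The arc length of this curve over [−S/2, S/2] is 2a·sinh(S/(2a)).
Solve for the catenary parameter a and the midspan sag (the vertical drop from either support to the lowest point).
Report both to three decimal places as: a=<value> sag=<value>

seed: a₀ = √(S³/(24(L−S))) = √(187.857³/(24·54.043)) = 71.493363
iter 1: u=1.313807  f(a)=+4.861e+00  f'(a)=-1.789e+00  a ← 71.493363 − (+4.861e+00/-1.789e+00) = 74.209640
iter 2: u=1.265718  f(a)=+2.907e-01  f'(a)=-1.581e+00  a ← 74.209640 − (+2.907e-01/-1.581e+00) = 74.393514
iter 3: u=1.262590  f(a)=+1.187e-03  f'(a)=-1.568e+00  a ← 74.393514 − (+1.187e-03/-1.568e+00) = 74.394270
iter 4: u=1.262577  f(a)=+1.995e-08  f'(a)=-1.568e+00  a ← 74.394270 − (+1.995e-08/-1.568e+00) = 74.394270
iter 5: u=1.262577  f(a)=+2.842e-14  f'(a)=-1.568e+00  a ← 74.394270 − (+2.842e-14/-1.568e+00) = 74.394270
converged: |Δa| < 1e-12 after 5 iterations
sag = a·(cosh(S/(2a)) − 1) = 74.394270·(cosh(1.262577) − 1) = 67.603652
T_max/T_min = cosh(S/(2a)) = 1.908721

a=74.394 sag=67.604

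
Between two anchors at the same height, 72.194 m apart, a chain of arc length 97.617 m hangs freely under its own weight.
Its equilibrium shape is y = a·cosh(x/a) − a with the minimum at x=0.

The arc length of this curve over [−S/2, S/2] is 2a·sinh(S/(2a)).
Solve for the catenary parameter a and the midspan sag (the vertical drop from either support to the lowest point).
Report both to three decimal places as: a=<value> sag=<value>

seed: a₀ = √(S³/(24(L−S))) = √(72.194³/(24·25.423)) = 24.833197
iter 1: u=1.453578  f(a)=+2.825e+00  f'(a)=-2.514e+00  a ← 24.833197 − (+2.825e+00/-2.514e+00) = 25.956856
iter 2: u=1.390654  f(a)=+2.031e-01  f'(a)=-2.165e+00  a ← 25.956856 − (+2.031e-01/-2.165e+00) = 26.050666
iter 3: u=1.385646  f(a)=+1.229e-03  f'(a)=-2.138e+00  a ← 26.050666 − (+1.229e-03/-2.138e+00) = 26.051241
iter 4: u=1.385615  f(a)=+4.559e-08  f'(a)=-2.138e+00  a ← 26.051241 − (+4.559e-08/-2.138e+00) = 26.051241
iter 5: u=1.385615  f(a)=+0.000e+00  f'(a)=-2.138e+00  a ← 26.051241 − (+0.000e+00/-2.138e+00) = 26.051241
converged: |Δa| < 1e-12 after 5 iterations
sag = a·(cosh(S/(2a)) − 1) = 26.051241·(cosh(1.385615) − 1) = 29.274493
T_max/T_min = cosh(S/(2a)) = 2.123727

a=26.051 sag=29.274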